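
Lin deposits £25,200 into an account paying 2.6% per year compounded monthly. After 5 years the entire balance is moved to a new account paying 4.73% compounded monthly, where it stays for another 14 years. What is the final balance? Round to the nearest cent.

£55,567.68

Phase 1: 25,200·(1 + 0.026/12)^60 ≈ 28,694.4397.
Phase 2: 28,694.4397·(1 + 0.0473/12)^168 ≈ 55,567.6778.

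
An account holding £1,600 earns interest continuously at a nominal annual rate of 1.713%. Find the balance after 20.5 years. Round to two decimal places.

A = P·e^(rt) = 1,600·e^(0.01713·20.5) = 1,600·e^0.351165.
e^0.351165 ≈ 1.420721726, so A ≈ 2,273.1548.

£2,273.15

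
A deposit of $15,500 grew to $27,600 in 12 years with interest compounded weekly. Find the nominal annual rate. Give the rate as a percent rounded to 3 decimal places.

(1 + r/52)^624 = 27,600/15,500 = 1.78065.
1 + r/52 = 1.78065^(1/624) ≈ 1.000925, so r/52 ≈ 0.000925068.
r ≈ 52·0.000925068 = 4.81035%.

4.810%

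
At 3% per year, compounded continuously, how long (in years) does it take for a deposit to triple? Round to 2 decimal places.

e^(0.03t) = 3, so 0.03t = ln 3 ≈ 1.0986.
t ≈ 1.0986/0.03 ≈ 36.6204.

36.62 years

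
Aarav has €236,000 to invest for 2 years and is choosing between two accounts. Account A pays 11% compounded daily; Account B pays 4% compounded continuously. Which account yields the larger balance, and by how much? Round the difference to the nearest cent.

Account A, by €38,408.61

A: (1 + 0.11/365)^730 ≈ 1.24603543127, so 236,000 × 1.24603543127 ≈ 294,064.3618.
B: e^(0.04·2) = e^0.08 ≈ 1.08328706767, so 236,000 × 1.08328706767 ≈ 255,655.7480.
Difference ≈ 38,408.6138 in favor of A.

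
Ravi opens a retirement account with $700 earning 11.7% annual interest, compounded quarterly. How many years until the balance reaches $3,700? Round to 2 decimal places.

We need (1 + 0.02925)^(4t) = 5.2857, so 4t = ln 5.2857 / ln 1.02925 ≈ 57.7518.
t ≈ 57.7518/4 = 14.4380 years.

14.44 years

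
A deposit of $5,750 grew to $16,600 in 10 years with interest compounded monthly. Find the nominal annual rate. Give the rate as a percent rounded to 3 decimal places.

The 120-period growth factor is 16,600/5,750 = 2.88696.
r/12 = 2.88696^(1/120) − 1 ≈ 0.00887417, so r ≈ 12·0.00887417 = 10.64900%.

10.649%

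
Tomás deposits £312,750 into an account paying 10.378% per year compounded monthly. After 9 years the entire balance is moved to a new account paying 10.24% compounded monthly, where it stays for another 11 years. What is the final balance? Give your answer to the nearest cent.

Phase 1: 312,750·(1 + 0.10378/12)^108 ≈ 792,671.1364.
Phase 2: 792,671.1364·(1 + 0.1024/12)^132 ≈ 2,433,363.2210.

£2,433,363.22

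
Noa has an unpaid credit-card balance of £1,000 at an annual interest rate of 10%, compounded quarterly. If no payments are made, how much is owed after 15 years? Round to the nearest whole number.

£4,400

Periodic rate = 10%/4 = 0.025; periods = 4·15 = 60.
A = 1,000·(1 + 0.025)^60 ≈ 1,000·4.399789749 ≈ 4,399.7897.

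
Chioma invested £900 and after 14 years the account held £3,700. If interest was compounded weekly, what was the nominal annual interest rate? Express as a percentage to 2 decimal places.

The 728-period growth factor is 3,700/900 = 4.11111.
r/52 = 4.11111^(1/728) − 1 ≈ 0.00194377, so r ≈ 52·0.00194377 = 10.10762%.

10.11%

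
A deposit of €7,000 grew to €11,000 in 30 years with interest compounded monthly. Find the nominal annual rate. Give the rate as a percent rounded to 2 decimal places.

(1 + r/12)^360 = 11,000/7,000 = 1.57143.
1 + r/12 = 1.57143^(1/360) ≈ 1.001256, so r/12 ≈ 0.0012563.
r ≈ 12·0.0012563 = 1.50756%.

1.51%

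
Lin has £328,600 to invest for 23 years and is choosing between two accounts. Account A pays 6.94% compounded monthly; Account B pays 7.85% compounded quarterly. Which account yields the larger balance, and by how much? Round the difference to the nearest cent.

Account B, by £350,269.79

Account A growth factor: (1 + 0.0694/12)^276 ≈ 4.911611230543; balance ≈ 1,613,955.4504.
Account B growth factor: (1 + 0.019625)^92 ≈ 5.977557039977; balance ≈ 1,964,225.2433.
Account B is larger by 350,269.7930.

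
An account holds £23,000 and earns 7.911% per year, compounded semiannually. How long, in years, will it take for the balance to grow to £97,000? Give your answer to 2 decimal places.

18.55 years

We need (1 + 0.039555)^(2t) = 4.2174, so 2t = ln 4.2174 / ln 1.039555 ≈ 37.1002.
t ≈ 37.1002/2 = 18.5501 years.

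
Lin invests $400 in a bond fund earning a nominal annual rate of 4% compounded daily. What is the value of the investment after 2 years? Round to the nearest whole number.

$433

Periodic rate = 4%/365 = 0.000109589; periods = 365·2 = 730.
A = 400·(1 + 0.04/365)^730 ≈ 400·1.08328232 ≈ 433.3129.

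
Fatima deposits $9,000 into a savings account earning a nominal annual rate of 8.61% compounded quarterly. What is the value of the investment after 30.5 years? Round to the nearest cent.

$120,954.07

Periodic rate = 8.61%/4 = 0.021525; periods = 4·30.5 = 122.
A = 9,000·(1 + 0.021525)^122 ≈ 9,000·13.4393406118 ≈ 120,954.0655.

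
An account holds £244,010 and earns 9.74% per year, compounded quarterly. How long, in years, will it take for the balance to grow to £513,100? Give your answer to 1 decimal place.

7.7 years

(1 + 0.02435)^(4t) = 513,100/244,010 = 2.1028.
4t·ln(1 + 0.02435) = ln(2.1028); 4t = 0.74326/0.0240583 ≈ 30.8942.
t ≈ 7.7236 years.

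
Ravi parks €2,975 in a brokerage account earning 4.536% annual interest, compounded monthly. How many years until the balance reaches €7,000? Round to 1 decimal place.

18.9 years

(1 + 0.00378)^(12t) = 7,000/2,975 = 2.3529.
12t·ln(1 + 0.00378) = ln(2.3529); 12t = 0.85567/0.00377287 ≈ 226.7943.
t ≈ 18.8995 years.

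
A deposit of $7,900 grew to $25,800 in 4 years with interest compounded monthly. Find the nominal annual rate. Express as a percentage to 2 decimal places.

29.96%

The 48-period growth factor is 25,800/7,900 = 3.26582.
r/12 = 3.26582^(1/48) − 1 ≈ 0.024963, so r ≈ 12·0.024963 = 29.95558%.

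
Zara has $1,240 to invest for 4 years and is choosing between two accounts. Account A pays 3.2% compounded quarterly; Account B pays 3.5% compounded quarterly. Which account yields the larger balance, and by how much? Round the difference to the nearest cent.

Account B, by $16.86

Account A growth factor: (1 + 0.008)^16 ≈ 1.13597432; balance ≈ 1,408.6082.
Account B growth factor: (1 + 0.00875)^16 ≈ 1.149573552; balance ≈ 1,425.4712.
Account B is larger by 16.8630.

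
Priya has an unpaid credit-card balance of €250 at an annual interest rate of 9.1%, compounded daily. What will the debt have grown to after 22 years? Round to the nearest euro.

€1,851

Growth factor = (1 + 0.091/365)^8030 ≈ 7.4020018.
A ≈ 250 × 7.4020018 ≈ 1,850.5004.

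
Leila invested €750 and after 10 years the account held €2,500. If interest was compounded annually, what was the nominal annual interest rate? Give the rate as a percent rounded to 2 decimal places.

The 10-period growth factor is 2,500/750 = 3.33333.
r = 3.33333^(1/10) − 1 ≈ 0.127945, i.e. 12.79449%.

12.79%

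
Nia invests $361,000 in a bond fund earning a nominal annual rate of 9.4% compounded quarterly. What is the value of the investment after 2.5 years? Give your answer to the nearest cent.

$455,392.29

Periodic rate = 9.4%/4 = 0.0235; periods = 4·2.5 = 10.
A = 361,000·(1 + 0.0235)^10 ≈ 361,000·1.26147448275 ≈ 455,392.2883.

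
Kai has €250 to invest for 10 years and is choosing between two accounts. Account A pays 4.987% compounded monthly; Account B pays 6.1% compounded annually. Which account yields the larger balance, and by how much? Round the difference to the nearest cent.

Account B, by €40.73

A: (1 + 0.04987/12)^120 ≈ 1.64487864, so 250 × 1.64487864 ≈ 411.2197.
B: (1 + 0.061)^10 ≈ 1.80781439, so 250 × 1.80781439 ≈ 451.9536.
Difference ≈ 40.7339 in favor of B.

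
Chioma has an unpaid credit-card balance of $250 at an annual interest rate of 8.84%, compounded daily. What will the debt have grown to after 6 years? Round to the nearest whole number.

Growth factor = (1 + 0.0884/365)^2190 ≈ 1.69950287.
A ≈ 250 × 1.69950287 ≈ 424.8757.

$425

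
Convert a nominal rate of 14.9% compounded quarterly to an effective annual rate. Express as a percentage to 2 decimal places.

One year is 4 periods at 0.03725 each: (1 + 0.03725)^4 ≈ 1.157534.
EAR = 1.157534 − 1 ≈ 15.75340%.

15.75%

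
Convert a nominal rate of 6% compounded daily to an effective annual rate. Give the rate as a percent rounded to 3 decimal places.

EAR = (1 + 6%/365)^365 − 1 = (1 + 0.000164384)^365 − 1.
(1 + 0.000164384)^365 ≈ 1.061831, so EAR ≈ 6.18313%.

6.183%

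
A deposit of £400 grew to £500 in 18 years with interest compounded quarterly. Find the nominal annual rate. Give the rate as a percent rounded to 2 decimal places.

1.24%

The 72-period growth factor is 500/400 = 1.25.
r/4 = 1.25^(1/72) − 1 ≈ 0.00310402, so r ≈ 4·0.00310402 = 1.24161%.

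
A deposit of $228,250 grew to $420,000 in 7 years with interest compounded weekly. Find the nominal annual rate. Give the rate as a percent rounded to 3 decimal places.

The 364-period growth factor is 420,000/228,250 = 1.84009.
r/52 = 1.84009^(1/364) − 1 ≈ 0.00167672, so r ≈ 52·0.00167672 = 8.71892%.

8.719%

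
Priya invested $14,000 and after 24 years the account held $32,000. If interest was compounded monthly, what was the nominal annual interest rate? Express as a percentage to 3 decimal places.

3.449%

(1 + r/12)^288 = 32,000/14,000 = 2.28571.
1 + r/12 = 2.28571^(1/288) ≈ 1.002875, so r/12 ≈ 0.00287454.
r ≈ 12·0.00287454 = 3.44944%.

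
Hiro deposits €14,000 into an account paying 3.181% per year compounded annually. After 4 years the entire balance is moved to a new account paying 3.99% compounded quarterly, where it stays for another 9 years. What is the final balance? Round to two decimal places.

€22,683.47

After 4 years at 3.181%: 14,000 × 1.1334410316 ≈ 15,868.1744.
Then 9 years at 3.99%: 15,868.1744 × 1.4294943932 ≈ 22,683.4664.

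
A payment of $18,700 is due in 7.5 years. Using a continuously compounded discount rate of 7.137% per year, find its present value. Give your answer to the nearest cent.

$10,949.00

P = A·e^(−rt) = 18,700·e^(−0.535275).
e^(−0.535275) ≈ 0.58550825323, so P ≈ 10,949.0043.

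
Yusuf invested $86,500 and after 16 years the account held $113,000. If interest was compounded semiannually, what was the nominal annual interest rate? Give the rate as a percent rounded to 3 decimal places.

(1 + r/2)^32 = 113,000/86,500 = 1.30636.
1 + r/2 = 1.30636^(1/32) ≈ 1.008386, so r/2 ≈ 0.00838633.
r ≈ 2·0.00838633 = 1.67727%.

1.677%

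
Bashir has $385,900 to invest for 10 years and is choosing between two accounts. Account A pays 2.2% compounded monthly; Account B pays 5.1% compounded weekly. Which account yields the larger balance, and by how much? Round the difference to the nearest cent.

A: (1 + 0.022/12)^120 ≈ 1.24582577043, so 385,900 × 1.24582577043 ≈ 480,764.1648.
B: (1 + 0.051/52)^520 ≈ 1.66487503615, so 385,900 × 1.66487503615 ≈ 642,475.2764.
Difference ≈ 161,711.1116 in favor of B.

Account B, by $161,711.11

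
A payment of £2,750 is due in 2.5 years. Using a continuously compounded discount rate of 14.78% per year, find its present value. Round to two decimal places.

P = A·e^(−rt) = 2,750·e^(−0.3695).
e^(−0.3695) ≈ 0.6910797842, so P ≈ 1,900.4694.

£1,900.47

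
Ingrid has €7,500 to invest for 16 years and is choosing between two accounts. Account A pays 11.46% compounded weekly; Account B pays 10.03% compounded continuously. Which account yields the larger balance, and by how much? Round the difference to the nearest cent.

A: (1 + 0.1146/52)^832 ≈ 6.2437594536, so 7,500 × 6.2437594536 ≈ 46,828.1959.
B: e^(0.1003·16) = e^1.6048 ≈ 4.9768641304, so 7,500 × 4.9768641304 ≈ 37,326.4810.
Difference ≈ 9,501.7149 in favor of A.

Account A, by €9,501.71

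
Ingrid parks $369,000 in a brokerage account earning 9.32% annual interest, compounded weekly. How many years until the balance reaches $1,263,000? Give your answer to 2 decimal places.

13.21 years

We need (1 + 0.00179231)^(52t) = 3.4228, so 52t = ln 3.4228 / ln 1.001792 ≈ 687.1314.
t ≈ 687.1314/52 = 13.2141 years.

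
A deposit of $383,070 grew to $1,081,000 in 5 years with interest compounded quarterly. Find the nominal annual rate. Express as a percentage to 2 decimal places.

The 20-period growth factor is 1,081,000/383,070 = 2.82194.
r/4 = 2.82194^(1/20) − 1 ≈ 0.0532401, so r ≈ 4·0.0532401 = 21.29603%.

21.30%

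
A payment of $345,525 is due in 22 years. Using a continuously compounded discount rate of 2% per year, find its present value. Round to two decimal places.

$222,530.68

P = A·e^(−rt) = 345,525·e^(−0.44).
e^(−0.44) ≈ 0.644036421083, so P ≈ 222,530.6844.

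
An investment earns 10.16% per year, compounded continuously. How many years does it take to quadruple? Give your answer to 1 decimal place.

13.6 years

e^(0.1016t) = 4, so 0.1016t = ln 4 ≈ 1.3863.
t ≈ 1.3863/0.1016 ≈ 13.6446.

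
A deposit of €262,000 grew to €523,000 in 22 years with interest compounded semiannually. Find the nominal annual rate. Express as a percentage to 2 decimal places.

3.17%

(1 + r/2)^44 = 523,000/262,000 = 1.99618.
1 + r/2 = 1.99618^(1/44) ≈ 1.015834, so r/2 ≈ 0.015834.
r ≈ 2·0.015834 = 3.16680%.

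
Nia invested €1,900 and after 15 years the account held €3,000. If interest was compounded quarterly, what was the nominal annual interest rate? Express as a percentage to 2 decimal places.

The 60-period growth factor is 3,000/1,900 = 1.57895.
r/4 = 1.57895^(1/60) − 1 ≈ 0.00764169, so r ≈ 4·0.00764169 = 3.05668%.

3.06%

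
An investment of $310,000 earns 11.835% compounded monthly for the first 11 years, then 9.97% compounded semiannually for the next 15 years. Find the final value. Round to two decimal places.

After 11 years at 11.835%: 310,000 × 3.65272020713 ≈ 1,132,343.2642.
Then 15 years at 9.97%: 1,132,343.2642 × 4.303458082127 ≈ 4,872,991.7721.

$4,872,991.77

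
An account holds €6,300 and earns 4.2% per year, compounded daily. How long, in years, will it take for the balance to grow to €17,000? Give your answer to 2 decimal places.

23.64 years

We need (1 + 0.000115068)^(365t) = 2.6984, so 365t = ln 2.6984 / ln 1.000115 ≈ 8627.2167.
t ≈ 8627.2167/365 = 23.6362 years.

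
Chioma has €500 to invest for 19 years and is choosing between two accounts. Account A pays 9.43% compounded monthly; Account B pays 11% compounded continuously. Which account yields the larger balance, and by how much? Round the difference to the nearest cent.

Account B, by €1,063.57

A: (1 + 0.0943/12)^228 ≈ 5.957773141, so 500 × 5.957773141 ≈ 2,978.8866.
B: e^(0.11·19) = e^2.09 ≈ 8.084915164, so 500 × 8.084915164 ≈ 4,042.4576.
Difference ≈ 1,063.5710 in favor of B.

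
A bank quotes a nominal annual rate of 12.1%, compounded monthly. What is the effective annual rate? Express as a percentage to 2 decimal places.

12.79%

EAR = (1 + 12.1%/12)^12 − 1 = (1 + 0.0100833)^12 − 1.
(1 + 0.0100833)^12 ≈ 1.127941, so EAR ≈ 12.79412%.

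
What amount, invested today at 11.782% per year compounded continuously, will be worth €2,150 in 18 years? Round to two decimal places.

€257.87

P = A·e^(−rt) = 2,150·e^(−2.12076).
e^(−2.12076) ≈ 0.1199404391, so P ≈ 257.8719.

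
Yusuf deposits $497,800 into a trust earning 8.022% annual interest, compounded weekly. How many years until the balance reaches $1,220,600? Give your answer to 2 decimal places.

We need (1 + 0.00154269)^(52t) = 2.452, so 52t = ln 2.452 / ln 1.001543 ≈ 581.8342.
t ≈ 581.8342/52 = 11.1891 years.

11.19 years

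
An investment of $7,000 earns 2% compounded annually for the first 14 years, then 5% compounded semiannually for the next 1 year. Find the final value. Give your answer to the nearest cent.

$9,703.94

Phase 1: 7,000·(1 + 0.02)^14 ≈ 9,236.3513.
Phase 2: 9,236.3513·(1 + 0.025)^2 ≈ 9,703.9416.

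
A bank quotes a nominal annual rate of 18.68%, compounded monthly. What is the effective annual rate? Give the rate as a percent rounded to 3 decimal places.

EAR = (1 + 18.68%/12)^12 − 1 = (1 + 0.0155667)^12 − 1.
(1 + 0.0155667)^12 ≈ 1.203653, so EAR ≈ 20.36529%.

20.365%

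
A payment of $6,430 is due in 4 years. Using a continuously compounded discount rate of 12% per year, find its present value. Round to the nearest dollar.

P = A·e^(−rt) = 6,430·e^(−0.48).
e^(−0.48) ≈ 0.6187833918, so P ≈ 3,978.7772.

$3,979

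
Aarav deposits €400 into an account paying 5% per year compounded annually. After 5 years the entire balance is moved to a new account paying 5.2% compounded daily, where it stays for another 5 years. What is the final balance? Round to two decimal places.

€662.09

Phase 1: 400·(1 + 0.05)^5 ≈ 510.5126.
Phase 2: 510.5126·(1 + 0.052/365)^1825 ≈ 662.0869.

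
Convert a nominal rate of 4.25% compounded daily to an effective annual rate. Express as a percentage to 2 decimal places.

4.34%

One year is 365 periods at 0.000116438 each: (1 + 0.000116438)^365 ≈ 1.043413.
EAR = 1.043413 − 1 ≈ 4.34135%.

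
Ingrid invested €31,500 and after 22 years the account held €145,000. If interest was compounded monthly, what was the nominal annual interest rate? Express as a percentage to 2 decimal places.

(1 + r/12)^264 = 145,000/31,500 = 4.60317.
1 + r/12 = 4.60317^(1/264) ≈ 1.0058, so r/12 ≈ 0.00579988.
r ≈ 12·0.00579988 = 6.95986%.

6.96%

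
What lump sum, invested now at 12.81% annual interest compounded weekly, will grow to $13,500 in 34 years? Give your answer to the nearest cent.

Periodic rate = 12.81%/52 = 0.00246346; 1768 periods.
P = 13,500/(1 + 0.1281/52)^1768 ≈ 13,500/77.481880887 ≈ 174.2343.

$174.23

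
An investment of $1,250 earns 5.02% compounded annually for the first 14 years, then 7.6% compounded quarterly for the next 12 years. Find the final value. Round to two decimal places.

Phase 1: 1,250·(1 + 0.0502)^14 ≈ 2,481.5224.
Phase 2: 2,481.5224·(1 + 0.019)^48 ≈ 6,124.6185.

$6,124.62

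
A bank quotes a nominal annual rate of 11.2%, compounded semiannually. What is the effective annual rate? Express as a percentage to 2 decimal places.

EAR = (1 + 11.2%/2)^2 − 1 = (1 + 0.056)^2 − 1.
(1 + 0.056)^2 ≈ 1.115136, so EAR ≈ 11.51360%.

11.51%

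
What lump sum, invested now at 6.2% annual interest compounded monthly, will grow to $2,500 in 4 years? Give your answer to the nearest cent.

Periodic rate = 6.2%/12 = 0.00516667; 48 periods.
P = 2,500/(1 + 0.062/12)^48 ≈ 2,500/1.280642022 ≈ 1,952.1458.

$1,952.15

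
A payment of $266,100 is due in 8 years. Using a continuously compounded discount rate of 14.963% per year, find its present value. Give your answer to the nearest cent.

$80,385.37

P = A·e^(−rt) = 266,100·e^(−1.19704).
e^(−1.19704) ≈ 0.302087067554, so P ≈ 80,385.3687.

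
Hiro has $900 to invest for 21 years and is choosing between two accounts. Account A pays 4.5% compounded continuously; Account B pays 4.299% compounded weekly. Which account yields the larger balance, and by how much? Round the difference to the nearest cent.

Account A growth factor: e^(0.045·21) = e^0.945 ≈ 2.572813379; balance ≈ 2,315.5320.
Account B growth factor: (1 + 0.04299/52)^1092 ≈ 2.46555522; balance ≈ 2,218.9997.
Account A is larger by 96.5323.

Account A, by $96.53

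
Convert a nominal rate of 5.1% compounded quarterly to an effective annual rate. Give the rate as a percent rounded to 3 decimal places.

5.198%

One year is 4 periods at 0.01275 each: (1 + 0.01275)^4 ≈ 1.051984.
EAR = 1.051984 − 1 ≈ 5.19837%.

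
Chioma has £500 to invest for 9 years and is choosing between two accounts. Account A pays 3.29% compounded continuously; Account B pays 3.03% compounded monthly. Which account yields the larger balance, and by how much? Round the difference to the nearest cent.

Account A, by £15.77

A: e^(0.0329·9) = e^0.2961 ≈ 1.34460461, so 500 × 1.34460461 ≈ 672.3023.
B: (1 + 0.002525)^108 ≈ 1.31305475, so 500 × 1.31305475 ≈ 656.5274.
Difference ≈ 15.7749 in favor of A.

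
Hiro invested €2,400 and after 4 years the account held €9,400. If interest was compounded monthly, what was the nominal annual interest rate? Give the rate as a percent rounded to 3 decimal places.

34.621%

(1 + r/12)^48 = 9,400/2,400 = 3.91667.
1 + r/12 = 3.91667^(1/48) ≈ 1.028851, so r/12 ≈ 0.0288509.
r ≈ 12·0.0288509 = 34.62104%.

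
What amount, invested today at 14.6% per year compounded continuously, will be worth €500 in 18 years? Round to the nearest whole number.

€36

P = A·e^(−rt) = 500·e^(−2.628).
e^(−2.628) ≈ 0.0722227634, so P ≈ 36.1114.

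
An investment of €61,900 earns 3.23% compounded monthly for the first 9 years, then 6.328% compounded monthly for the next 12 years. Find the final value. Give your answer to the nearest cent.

Phase 1: 61,900·(1 + 0.0323/12)^108 ≈ 82,750.4661.
Phase 2: 82,750.4661·(1 + 0.06328/12)^144 ≈ 176,477.6922.

€176,477.69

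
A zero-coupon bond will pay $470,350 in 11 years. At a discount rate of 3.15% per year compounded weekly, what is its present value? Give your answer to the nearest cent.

Periodic rate = 3.15%/52 = 0.000605769; 572 periods.
P = 470,350/(1 + 0.0315/52)^572 ≈ 470,350/1.41396115141 ≈ 332,647.0459.

$332,647.05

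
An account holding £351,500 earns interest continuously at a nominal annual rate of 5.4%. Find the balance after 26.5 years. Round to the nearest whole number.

£1,470,282

A = P·e^(rt) = 351,500·e^(0.054·26.5) = 351,500·e^1.431.
e^1.431 ≈ 4.182879981161, so A ≈ 1,470,282.3134.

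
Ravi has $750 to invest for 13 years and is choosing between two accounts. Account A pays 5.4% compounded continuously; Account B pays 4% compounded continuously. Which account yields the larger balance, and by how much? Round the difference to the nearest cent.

A: e^(0.054·13) = e^0.702 ≈ 2.017784243, so 750 × 2.017784243 ≈ 1,513.3382.
B: e^(0.04·13) = e^0.52 ≈ 1.68202765, so 750 × 1.68202765 ≈ 1,261.5207.
Difference ≈ 251.8174 in favor of A.

Account A, by $251.82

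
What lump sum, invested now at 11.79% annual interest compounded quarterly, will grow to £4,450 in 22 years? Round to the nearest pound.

Periodic rate = 11.79%/4 = 0.029475; 88 periods.
P = 4,450/(1 + 0.029475)^88 ≈ 4,450/12.88815655 ≈ 345.2782.

£345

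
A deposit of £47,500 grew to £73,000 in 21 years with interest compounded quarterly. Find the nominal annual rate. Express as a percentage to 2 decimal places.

2.05%

The 84-period growth factor is 73,000/47,500 = 1.53684.
r/4 = 1.53684^(1/84) − 1 ≈ 0.00512894, so r ≈ 4·0.00512894 = 2.05158%.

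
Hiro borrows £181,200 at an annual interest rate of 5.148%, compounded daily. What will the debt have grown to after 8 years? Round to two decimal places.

£273,530.29

Growth factor = (1 + 0.05148/365)^2920 ≈ 1.50954904352.
A ≈ 181,200 × 1.50954904352 ≈ 273,530.2867.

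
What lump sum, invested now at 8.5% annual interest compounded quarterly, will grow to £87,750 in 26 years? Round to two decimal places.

Periodic rate = 8.5%/4 = 0.02125; 104 periods.
P = 87,750/(1 + 0.02125)^104 ≈ 87,750/8.9070775226 ≈ 9,851.7162.

£9,851.72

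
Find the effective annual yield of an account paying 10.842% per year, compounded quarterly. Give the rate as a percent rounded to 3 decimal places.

One year is 4 periods at 0.027105 each: (1 + 0.027105)^4 ≈ 1.112908.
EAR = 1.112908 − 1 ≈ 11.29083%.

11.291%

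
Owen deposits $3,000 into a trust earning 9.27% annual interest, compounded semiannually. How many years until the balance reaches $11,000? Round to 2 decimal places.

(1 + 0.04635)^(2t) = 11,000/3,000 = 3.6667.
2t·ln(1 + 0.04635) = ln(3.6667); 2t = 1.2993/0.0453079 ≈ 28.6767.
t ≈ 14.3384 years.

14.34 years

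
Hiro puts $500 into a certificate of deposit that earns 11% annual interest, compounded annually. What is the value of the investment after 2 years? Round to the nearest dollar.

Annual rate = 11% = 0.11; years = 2.
A = 500·(1 + 0.11)^2 ≈ 500·1.2321 ≈ 616.0500.

$616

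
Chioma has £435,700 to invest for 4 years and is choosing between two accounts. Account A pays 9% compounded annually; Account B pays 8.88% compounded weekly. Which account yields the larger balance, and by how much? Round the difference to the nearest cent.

Account B, by £6,296.84

Account A growth factor: (1 + 0.09)^4 ≈ 1.41158161; balance ≈ 615,026.1075.
Account B growth factor: (1 + 0.0888/52)^208 ≈ 1.42603384892; balance ≈ 621,322.9480.
Account B is larger by 6,296.8405.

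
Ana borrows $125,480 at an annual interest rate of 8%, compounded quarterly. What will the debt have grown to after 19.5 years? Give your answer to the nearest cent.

$588,014.33

Growth factor = (1 + 0.02)^78 ≈ 4.68611991167.
A ≈ 125,480 × 4.68611991167 ≈ 588,014.3265.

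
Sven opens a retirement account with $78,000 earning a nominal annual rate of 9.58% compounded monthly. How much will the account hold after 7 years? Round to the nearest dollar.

$152,116

Periodic rate = 9.58%/12 = 0.00798333; periods = 12·7 = 84.
A = 78,000·(1 + 0.0958/12)^84 ≈ 78,000·1.95021056766 ≈ 152,116.4243.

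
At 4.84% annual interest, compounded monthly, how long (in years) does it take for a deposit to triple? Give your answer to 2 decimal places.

22.74 years

(1 + 0.00403333)^(12t) = 3.
12t = ln 3 / ln(1 + 0.00403333) ≈ 1.0986/0.00402522 ≈ 272.9321.
t ≈ 22.7443.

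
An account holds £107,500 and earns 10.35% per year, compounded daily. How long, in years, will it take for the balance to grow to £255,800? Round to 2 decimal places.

8.38 years

(1 + 0.000283562)^(365t) = 255,800/107,500 = 2.3795.
365t·ln(1 + 0.000283562) = ln(2.3795); 365t = 0.86691/0.000283521 ≈ 3057.6348.
t ≈ 8.3771 years.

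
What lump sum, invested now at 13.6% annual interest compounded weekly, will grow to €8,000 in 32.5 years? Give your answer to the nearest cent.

Periodic rate = 13.6%/52 = 0.00261538; 1690 periods.
P = 8,000/(1 + 0.136/52)^1690 ≈ 8,000/82.6182052 ≈ 96.8310.

€96.83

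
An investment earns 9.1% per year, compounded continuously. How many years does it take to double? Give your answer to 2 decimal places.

7.62 years

e^(0.091t) = 2, so 0.091t = ln 2 ≈ 0.69315.
t ≈ 0.69315/0.091 ≈ 7.6170.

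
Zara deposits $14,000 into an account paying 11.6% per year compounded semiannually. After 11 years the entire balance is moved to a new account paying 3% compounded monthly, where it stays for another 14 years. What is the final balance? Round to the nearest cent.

$73,618.81

Phase 1: 14,000·(1 + 0.058)^22 ≈ 48,396.3629.
Phase 2: 48,396.3629·(1 + 0.0025)^168 ≈ 73,618.8081.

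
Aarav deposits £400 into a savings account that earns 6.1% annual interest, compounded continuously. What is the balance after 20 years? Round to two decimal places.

A = P·e^(rt) = 400·e^(0.061·20) = 400·e^1.22.
e^1.22 ≈ 3.387187734, so A ≈ 1,354.8751.

£1,354.88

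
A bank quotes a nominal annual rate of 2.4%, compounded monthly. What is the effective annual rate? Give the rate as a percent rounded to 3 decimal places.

One year is 12 periods at 0.002 each: (1 + 0.002)^12 ≈ 1.024266.
EAR = 1.024266 − 1 ≈ 2.42658%.

2.427%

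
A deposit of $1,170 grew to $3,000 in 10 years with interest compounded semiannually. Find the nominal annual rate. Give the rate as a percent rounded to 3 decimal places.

9.641%

(1 + r/2)^20 = 3,000/1,170 = 2.5641.
1 + r/2 = 2.5641^(1/20) ≈ 1.048206, so r/2 ≈ 0.0482063.
r ≈ 2·0.0482063 = 9.64126%.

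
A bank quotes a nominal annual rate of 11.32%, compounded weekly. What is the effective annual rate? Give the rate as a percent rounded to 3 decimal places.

11.972%

EAR = (1 + 11.32%/52)^52 − 1 = (1 + 0.00217692)^52 − 1.
(1 + 0.00217692)^52 ≈ 1.119718, so EAR ≈ 11.97181%.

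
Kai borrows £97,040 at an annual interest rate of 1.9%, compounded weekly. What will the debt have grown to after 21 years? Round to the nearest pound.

Periodic rate = 1.9%/52 = 0.000365385; periods = 52·21 = 1092.
A = 97,040·(1 + 0.019/52)^1092 ≈ 97,040·1.4902250123 ≈ 144,611.4352.

£144,611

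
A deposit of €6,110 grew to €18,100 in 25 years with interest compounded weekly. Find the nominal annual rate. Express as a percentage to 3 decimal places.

The 1300-period growth factor is 18,100/6,110 = 2.96236.
r/52 = 2.96236^(1/1300) − 1 ≈ 0.000835722, so r ≈ 52·0.000835722 = 4.34576%.

4.346%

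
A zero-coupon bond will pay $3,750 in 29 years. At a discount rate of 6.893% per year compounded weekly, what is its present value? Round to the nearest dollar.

Growth factor = (1 + 0.06893/52)^1508 ≈ 7.371684748.
P = 3,750/7.371684748 ≈ 508.7033.

$509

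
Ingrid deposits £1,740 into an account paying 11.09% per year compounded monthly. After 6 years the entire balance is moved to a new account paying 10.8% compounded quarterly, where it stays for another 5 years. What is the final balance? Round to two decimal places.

After 6 years at 11.09%: 1,740 × 1.939333022 ≈ 3,374.4395.
Then 5 years at 10.8%: 3,374.4395 × 1.703761781 ≈ 5,749.2410.

£5,749.24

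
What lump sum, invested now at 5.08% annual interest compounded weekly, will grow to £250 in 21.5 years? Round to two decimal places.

£83.91

Periodic rate = 5.08%/52 = 0.000976923; 1118 periods.
P = 250/(1 + 0.0508/52)^1118 ≈ 250/2.97923587 ≈ 83.9141.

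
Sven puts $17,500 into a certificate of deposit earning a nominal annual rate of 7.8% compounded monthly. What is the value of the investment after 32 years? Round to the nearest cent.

$210,634.39

Growth factor = (1 + 0.0065)^384 ≈ 12.0362506253.
A ≈ 17,500 × 12.0362506253 ≈ 210,634.3859.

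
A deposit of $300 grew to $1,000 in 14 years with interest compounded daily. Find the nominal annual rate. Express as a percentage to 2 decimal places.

8.60%

The 5110-period growth factor is 1,000/300 = 3.33333.
r/365 = 3.33333^(1/5110) − 1 ≈ 0.000235639, so r ≈ 365·0.000235639 = 8.60082%.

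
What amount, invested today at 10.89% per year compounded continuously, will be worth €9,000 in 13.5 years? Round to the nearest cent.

€2,069.02

P = A·e^(−rt) = 9,000·e^(−1.47015).
e^(−1.47015) ≈ 0.229890999, so P ≈ 2,069.0190.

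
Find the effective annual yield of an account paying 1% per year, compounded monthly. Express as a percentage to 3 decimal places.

1.005%

One year is 12 periods at 0.000833333 each: (1 + 0.000833333)^12 ≈ 1.010046.
EAR = 1.010046 − 1 ≈ 1.00460%.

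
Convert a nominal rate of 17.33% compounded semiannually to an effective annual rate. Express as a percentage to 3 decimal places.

18.081%

One year is 2 periods at 0.08665 each: (1 + 0.08665)^2 ≈ 1.180808.
EAR = 1.180808 − 1 ≈ 18.08082%.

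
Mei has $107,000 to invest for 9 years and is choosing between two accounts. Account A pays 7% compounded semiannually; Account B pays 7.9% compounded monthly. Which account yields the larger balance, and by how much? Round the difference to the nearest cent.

Account A growth factor: (1 + 0.035)^18 ≈ 1.85748919552; balance ≈ 198,751.3439.
Account B growth factor: (1 + 0.079/12)^108 ≈ 2.03128753602; balance ≈ 217,347.7664.
Account B is larger by 18,596.4224.

Account B, by $18,596.42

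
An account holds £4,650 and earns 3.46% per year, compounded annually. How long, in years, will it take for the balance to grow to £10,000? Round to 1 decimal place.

(1 + 0.0346)^t = 10,000/4,650 = 2.1505.
t·ln(1 + 0.0346) = ln(2.1505); t = 0.76572/0.0340149 ≈ 22.5113.

22.5 years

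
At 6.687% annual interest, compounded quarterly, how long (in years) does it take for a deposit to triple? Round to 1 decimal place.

16.6 years

(1 + 0.0167175)^(4t) = 3.
4t = ln 3 / ln(1 + 0.0167175) ≈ 1.0986/0.0165793 ≈ 66.2641.
t ≈ 16.5660.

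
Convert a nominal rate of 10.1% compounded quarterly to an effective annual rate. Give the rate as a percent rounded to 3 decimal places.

10.489%

EAR = (1 + 10.1%/4)^4 − 1 = (1 + 0.02525)^4 − 1.
(1 + 0.02525)^4 ≈ 1.10489, so EAR ≈ 10.48902%.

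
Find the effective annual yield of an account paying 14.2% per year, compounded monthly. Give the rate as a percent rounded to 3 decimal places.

One year is 12 periods at 0.0118333 each: (1 + 0.0118333)^12 ≈ 1.151616.
EAR = 1.151616 − 1 ≈ 15.16163%.

15.162%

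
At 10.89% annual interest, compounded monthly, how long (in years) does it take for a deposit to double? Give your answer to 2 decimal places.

6.39 years

(1 + 0.009075)^(12t) = 2.
12t = ln 2 / ln(1 + 0.009075) ≈ 0.69315/0.00903407 ≈ 76.7259.
t ≈ 6.3938.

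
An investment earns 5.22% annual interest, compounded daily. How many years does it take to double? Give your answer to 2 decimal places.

13.28 years

(1 + 0.000143014)^(365t) = 2.
365t = ln 2 / ln(1 + 0.000143014) ≈ 0.69315/0.000143003 ≈ 4847.0654.
t ≈ 13.2796.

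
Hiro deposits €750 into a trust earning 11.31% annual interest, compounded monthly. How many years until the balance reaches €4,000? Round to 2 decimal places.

We need (1 + 0.009425)^(12t) = 5.3333, so 12t = ln 5.3333 / ln 1.009425 ≈ 178.4459.
t ≈ 178.4459/12 = 14.8705 years.

14.87 years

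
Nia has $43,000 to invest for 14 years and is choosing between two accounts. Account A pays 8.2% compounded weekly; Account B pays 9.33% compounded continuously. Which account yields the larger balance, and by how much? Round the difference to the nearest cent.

A: (1 + 0.082/52)^728 ≈ 3.14903418095, so 43,000 × 3.14903418095 ≈ 135,408.4698.
B: e^(0.0933·14) = e^1.3062 ≈ 3.69211697682, so 43,000 × 3.69211697682 ≈ 158,761.0300.
Difference ≈ 23,352.5602 in favor of B.

Account B, by $23,352.56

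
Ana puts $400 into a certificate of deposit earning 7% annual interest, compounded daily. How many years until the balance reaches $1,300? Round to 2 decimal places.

We need (1 + 0.000191781)^(365t) = 3.25, so 365t = ln 3.25 / ln 1.000192 ≈ 6146.4332.
t ≈ 6146.4332/365 = 16.8395 years.

16.84 years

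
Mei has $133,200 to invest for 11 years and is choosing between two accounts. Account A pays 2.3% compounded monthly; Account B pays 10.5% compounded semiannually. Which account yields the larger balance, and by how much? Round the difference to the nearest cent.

Account B, by $239,068.61

Account A growth factor: (1 + 0.023/12)^132 ≈ 1.28757145498; balance ≈ 171,504.5178.
Account B growth factor: (1 + 0.0525)^22 ≈ 3.0823808593; balance ≈ 410,573.1305.
Account B is larger by 239,068.6127.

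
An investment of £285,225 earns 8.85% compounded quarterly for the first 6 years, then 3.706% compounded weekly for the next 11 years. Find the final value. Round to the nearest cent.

£724,878.60

After 6 years at 8.85%: 285,225 × 1.69081564723 ≈ 482,262.8930.
Then 11 years at 3.706%: 482,262.8930 × 1.50307769229 ≈ 724,878.5963.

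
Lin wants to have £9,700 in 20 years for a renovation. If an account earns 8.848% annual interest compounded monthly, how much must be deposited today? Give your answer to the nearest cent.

Periodic rate = 8.848%/12 = 0.00737333; 240 periods.
P = 9,700/(1 + 0.08848/12)^240 ≈ 9,700/5.83053036 ≈ 1,663.6565.

£1,663.66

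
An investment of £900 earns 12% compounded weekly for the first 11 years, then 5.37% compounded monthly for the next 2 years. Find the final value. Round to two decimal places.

After 11 years at 12%: 900 × 3.737732941 ≈ 3,363.9596.
Then 2 years at 5.37%: 3,363.9596 × 1.113112791 ≈ 3,744.4665.

£3,744.47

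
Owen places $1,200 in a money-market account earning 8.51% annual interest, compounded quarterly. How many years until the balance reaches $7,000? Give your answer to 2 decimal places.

(1 + 0.021275)^(4t) = 7,000/1,200 = 5.8333.
4t·ln(1 + 0.021275) = ln(5.8333); 4t = 1.7636/0.0210518 ≈ 83.7736.
t ≈ 20.9434 years.

20.94 years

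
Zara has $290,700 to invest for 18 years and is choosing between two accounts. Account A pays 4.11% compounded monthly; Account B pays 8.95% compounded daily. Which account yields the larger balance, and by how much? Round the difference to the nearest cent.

Account B, by $847,087.72

A: (1 + 0.003425)^216 ≈ 2.09286926358, so 290,700 × 2.09286926358 ≈ 608,397.0949.
B: (1 + 0.0895/365)^6570 ≈ 5.006827691663, so 290,700 × 5.006827691663 ≈ 1,455,484.8100.
Difference ≈ 847,087.7150 in favor of B.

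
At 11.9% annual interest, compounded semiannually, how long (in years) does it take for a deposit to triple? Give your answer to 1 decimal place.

(1 + 0.0595)^(2t) = 3.
2t = ln 3 / ln(1 + 0.0595) ≈ 1.0986/0.0577971 ≈ 19.0081.
t ≈ 9.5040.

9.5 years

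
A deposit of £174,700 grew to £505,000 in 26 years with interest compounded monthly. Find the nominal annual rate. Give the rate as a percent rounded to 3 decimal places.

(1 + r/12)^312 = 505,000/174,700 = 2.89067.
1 + r/12 = 2.89067^(1/312) ≈ 1.003408, so r/12 ≈ 0.003408.
r ≈ 12·0.003408 = 4.08960%.

4.090%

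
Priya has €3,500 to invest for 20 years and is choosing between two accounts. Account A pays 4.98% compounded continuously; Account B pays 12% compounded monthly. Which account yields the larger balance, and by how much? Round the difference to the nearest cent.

Account B, by €28,647.93

A: e^(0.0498·20) = e^0.996 ≈ 2.707430418, so 3,500 × 2.707430418 ≈ 9,476.0065.
B: (1 + 0.01)^240 ≈ 10.892553654, so 3,500 × 10.892553654 ≈ 38,123.9378.
Difference ≈ 28,647.9313 in favor of B.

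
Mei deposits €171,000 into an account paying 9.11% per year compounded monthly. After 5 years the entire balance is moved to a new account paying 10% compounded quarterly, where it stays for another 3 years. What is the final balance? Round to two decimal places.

€362,039.97

Phase 1: 171,000·(1 + 0.0911/12)^60 ≈ 269,196.9467.
Phase 2: 269,196.9467·(1 + 0.025)^12 ≈ 362,039.9651.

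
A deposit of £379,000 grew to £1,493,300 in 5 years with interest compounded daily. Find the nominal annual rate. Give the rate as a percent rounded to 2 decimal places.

27.43%

(1 + r/365)^1825 = 1,493,300/379,000 = 3.94011.
1 + r/365 = 3.94011^(1/1825) ≈ 1.000752, so r/365 ≈ 0.000751629.
r ≈ 365·0.000751629 = 27.43446%.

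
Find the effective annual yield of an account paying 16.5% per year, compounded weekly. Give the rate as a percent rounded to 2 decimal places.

One year is 52 periods at 0.00317308 each: (1 + 0.00317308)^52 ≈ 1.179085.
EAR = 1.179085 − 1 ≈ 17.90851%.

17.91%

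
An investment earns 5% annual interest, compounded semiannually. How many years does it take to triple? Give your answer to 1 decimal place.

(1 + 0.025)^(2t) = 3.
2t = ln 3 / ln(1 + 0.025) ≈ 1.0986/0.0246926 ≈ 44.4915.
t ≈ 22.2458.

22.2 years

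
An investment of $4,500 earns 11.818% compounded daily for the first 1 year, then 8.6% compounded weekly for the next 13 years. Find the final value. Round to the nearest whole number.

$15,476

Phase 1: 4,500·(1 + 0.11818/365)^365 ≈ 5,064.4132.
Phase 2: 5,064.4132·(1 + 0.086/52)^676 ≈ 15,476.3768.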